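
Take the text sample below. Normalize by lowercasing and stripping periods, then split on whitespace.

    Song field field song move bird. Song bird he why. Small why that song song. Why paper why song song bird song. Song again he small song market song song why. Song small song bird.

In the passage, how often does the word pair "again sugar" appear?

0

Scanning the 34 overlapping bigram windows for "again sugar":
  (none found)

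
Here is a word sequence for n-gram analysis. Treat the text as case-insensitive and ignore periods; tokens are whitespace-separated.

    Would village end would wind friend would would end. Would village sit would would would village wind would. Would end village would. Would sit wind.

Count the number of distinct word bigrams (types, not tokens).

25 tokens → 24 bigram windows in total.
Repeated bigrams (each contributes count−1 duplicates):
  would would: 5
  would village: 3
  end would: 2
  would end: 2
8 duplicate windows → 24 − 8 = 16 distinct.

16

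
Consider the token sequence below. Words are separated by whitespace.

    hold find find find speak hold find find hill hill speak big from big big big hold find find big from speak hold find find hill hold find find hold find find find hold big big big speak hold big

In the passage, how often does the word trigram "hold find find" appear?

6

Scanning the 38 overlapping trigram windows for "hold find find":
  position 1–3: hold find find
  position 6–8: hold find find
  position 17–19: hold find find
  position 23–25: hold find find
  position 27–29: hold find find
  position 30–32: hold find find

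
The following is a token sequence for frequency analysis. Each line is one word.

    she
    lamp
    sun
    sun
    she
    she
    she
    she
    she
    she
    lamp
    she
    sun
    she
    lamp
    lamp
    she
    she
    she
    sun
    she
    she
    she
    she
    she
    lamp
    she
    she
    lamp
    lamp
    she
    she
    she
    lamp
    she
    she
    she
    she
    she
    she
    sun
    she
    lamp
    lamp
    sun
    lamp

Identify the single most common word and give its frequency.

"she", 29 times

Unigram frequencies (highest first):
  she: 29
  lamp: 11
  sun: 6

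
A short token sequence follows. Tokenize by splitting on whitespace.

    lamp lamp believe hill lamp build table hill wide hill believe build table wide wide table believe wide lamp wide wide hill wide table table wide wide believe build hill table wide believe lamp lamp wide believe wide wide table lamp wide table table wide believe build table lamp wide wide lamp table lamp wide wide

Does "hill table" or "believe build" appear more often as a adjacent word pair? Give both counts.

"believe build" (3 vs 1)

"hill table": 1 occurrence
"believe build": 3 occurrences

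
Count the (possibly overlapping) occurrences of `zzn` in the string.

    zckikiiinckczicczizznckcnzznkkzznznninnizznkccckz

Sliding a length-3 window over the 49 characters (47 positions):
  position 19–21: zzn
  position 26–28: zzn
  position 31–33: zzn
  position 41–43: zzn

4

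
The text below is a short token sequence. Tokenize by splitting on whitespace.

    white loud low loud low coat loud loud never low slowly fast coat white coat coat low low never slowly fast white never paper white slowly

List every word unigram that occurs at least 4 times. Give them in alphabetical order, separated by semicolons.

Unigram counts meeting the condition (at least 4 times):
  coat: 4
  loud: 4
  low: 5
  white: 4

coat; loud; low; white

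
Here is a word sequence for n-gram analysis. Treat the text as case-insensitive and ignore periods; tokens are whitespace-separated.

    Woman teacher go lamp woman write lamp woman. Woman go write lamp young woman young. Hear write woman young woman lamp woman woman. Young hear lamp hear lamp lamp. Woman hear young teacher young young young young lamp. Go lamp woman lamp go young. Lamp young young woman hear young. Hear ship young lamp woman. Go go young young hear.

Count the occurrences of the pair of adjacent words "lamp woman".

Scanning the 59 overlapping bigram windows for "lamp woman":
  position 4–5: lamp woman
  position 7–8: lamp woman
  position 21–22: lamp woman
  position 29–30: lamp woman
  position 40–41: lamp woman
  position 54–55: lamp woman

6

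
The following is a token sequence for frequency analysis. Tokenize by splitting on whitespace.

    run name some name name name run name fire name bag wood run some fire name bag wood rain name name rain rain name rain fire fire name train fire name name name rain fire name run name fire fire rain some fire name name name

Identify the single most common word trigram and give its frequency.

Trigram frequencies (highest first):
  name name name: 3
  name run name: 2
  run name fire: 2
  fire name bag: 2
  name bag wood: 2
  some fire name: 2
  … (28 more, each ≤ 2)

"name name name", 3 times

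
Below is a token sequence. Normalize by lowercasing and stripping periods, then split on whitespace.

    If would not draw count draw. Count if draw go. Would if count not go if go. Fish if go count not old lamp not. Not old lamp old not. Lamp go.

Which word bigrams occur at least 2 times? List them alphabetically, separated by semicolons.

count not; draw count; if go; not old; old lamp

Bigram counts meeting the condition (at least 2 times):
  count not: 2
  draw count: 2
  if go: 2
  not old: 2
  old lamp: 2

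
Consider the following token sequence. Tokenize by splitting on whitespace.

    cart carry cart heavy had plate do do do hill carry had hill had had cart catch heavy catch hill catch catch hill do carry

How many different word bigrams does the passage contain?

25 tokens → 24 bigram windows in total.
Repeated bigrams (each contributes count−1 duplicates):
  catch hill: 2
  do do: 2
2 duplicate windows → 24 − 2 = 22 distinct.

22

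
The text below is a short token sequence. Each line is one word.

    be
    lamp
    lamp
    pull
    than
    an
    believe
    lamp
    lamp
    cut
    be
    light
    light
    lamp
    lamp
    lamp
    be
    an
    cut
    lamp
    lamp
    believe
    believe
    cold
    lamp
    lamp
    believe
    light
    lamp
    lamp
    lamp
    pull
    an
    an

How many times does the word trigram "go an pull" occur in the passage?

Scanning the 32 overlapping trigram windows for "go an pull":
  (none found)

0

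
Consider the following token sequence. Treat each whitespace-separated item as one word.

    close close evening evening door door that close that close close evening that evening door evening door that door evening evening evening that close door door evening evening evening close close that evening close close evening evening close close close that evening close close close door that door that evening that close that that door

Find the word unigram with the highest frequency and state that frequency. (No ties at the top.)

"close", 17 times

Unigram frequencies (highest first):
  close: 17
  evening: 16
  that: 12
  door: 10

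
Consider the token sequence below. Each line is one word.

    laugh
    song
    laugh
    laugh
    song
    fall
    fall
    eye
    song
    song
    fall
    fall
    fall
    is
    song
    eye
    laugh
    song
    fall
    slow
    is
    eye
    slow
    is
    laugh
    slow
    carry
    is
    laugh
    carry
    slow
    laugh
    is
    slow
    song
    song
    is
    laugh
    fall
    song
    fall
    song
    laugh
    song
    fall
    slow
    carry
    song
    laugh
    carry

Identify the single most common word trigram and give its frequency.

Trigram frequencies (highest first):
  laugh song fall: 3
  song fall fall: 2
  song fall slow: 2
  laugh song laugh: 1
  song laugh laugh: 1
  laugh laugh song: 1
  … (38 more, each ≤ 1)

"laugh song fall", 3 times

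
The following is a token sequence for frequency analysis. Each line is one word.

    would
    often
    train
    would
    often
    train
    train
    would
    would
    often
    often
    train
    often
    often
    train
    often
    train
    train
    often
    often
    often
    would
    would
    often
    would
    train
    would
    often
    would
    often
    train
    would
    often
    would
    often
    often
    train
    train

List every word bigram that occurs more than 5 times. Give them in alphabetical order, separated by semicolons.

Bigram counts meeting the condition (more than 5 times):
  often train: 7
  would often: 8

often train; would often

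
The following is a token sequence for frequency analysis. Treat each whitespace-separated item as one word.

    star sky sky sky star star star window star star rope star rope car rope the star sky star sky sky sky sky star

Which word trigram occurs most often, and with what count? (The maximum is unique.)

Trigram frequencies (highest first):
  sky sky sky: 3
  star sky sky: 2
  sky sky star: 2
  sky star star: 1
  star star star: 1
  star star window: 1
  … (12 more, each ≤ 1)

"sky sky sky", 3 times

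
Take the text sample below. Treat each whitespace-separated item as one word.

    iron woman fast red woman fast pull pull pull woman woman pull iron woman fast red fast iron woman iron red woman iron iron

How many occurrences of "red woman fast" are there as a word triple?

Scanning the 22 overlapping trigram windows for "red woman fast":
  position 4–6: red woman fast

1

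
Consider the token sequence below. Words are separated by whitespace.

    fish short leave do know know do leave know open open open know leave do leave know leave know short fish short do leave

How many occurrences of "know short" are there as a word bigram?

Scanning the 23 overlapping bigram windows for "know short":
  position 19–20: know short

1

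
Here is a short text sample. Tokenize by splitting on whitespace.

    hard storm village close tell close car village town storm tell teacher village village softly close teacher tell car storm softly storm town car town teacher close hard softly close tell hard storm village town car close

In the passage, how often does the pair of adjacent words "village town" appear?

Scanning the 36 overlapping bigram windows for "village town":
  position 8–9: village town
  position 34–35: village town

2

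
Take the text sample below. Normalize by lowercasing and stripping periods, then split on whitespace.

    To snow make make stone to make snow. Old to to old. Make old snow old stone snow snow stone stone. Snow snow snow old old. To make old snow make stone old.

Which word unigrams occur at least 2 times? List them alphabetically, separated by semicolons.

make; old; snow; stone; to

Unigram counts meeting the condition (at least 2 times):
  make: 6
  old: 8
  snow: 9
  stone: 5
  to: 5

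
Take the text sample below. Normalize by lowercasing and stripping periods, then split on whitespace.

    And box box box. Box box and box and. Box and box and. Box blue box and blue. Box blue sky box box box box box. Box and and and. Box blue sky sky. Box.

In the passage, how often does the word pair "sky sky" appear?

Scanning the 34 overlapping bigram windows for "sky sky":
  position 33–34: sky sky

1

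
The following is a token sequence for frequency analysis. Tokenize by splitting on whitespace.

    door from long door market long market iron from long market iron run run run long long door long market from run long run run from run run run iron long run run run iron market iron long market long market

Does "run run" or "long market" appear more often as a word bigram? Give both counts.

"run run": 7 occurrences
"long market": 5 occurrences

"run run" (7 vs 5)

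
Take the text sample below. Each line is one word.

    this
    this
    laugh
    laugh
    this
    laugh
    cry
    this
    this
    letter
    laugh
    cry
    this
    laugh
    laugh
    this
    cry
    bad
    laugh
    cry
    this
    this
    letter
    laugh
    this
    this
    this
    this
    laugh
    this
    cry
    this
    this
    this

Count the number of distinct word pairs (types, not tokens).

11

34 tokens → 33 bigram windows in total.
Repeated bigrams (each contributes count−1 duplicates):
  this this: 8
  cry this: 4
  laugh this: 4
  this laugh: 4
  laugh cry: 3
  laugh laugh: 2
  letter laugh: 2
  this cry: 2
  … (1 more repeated)
22 duplicate windows → 33 − 22 = 11 distinct.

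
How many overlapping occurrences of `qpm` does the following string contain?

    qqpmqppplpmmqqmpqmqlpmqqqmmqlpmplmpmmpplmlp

Sliding a length-3 window over the 43 characters (41 positions):
  position 2–4: qpm

1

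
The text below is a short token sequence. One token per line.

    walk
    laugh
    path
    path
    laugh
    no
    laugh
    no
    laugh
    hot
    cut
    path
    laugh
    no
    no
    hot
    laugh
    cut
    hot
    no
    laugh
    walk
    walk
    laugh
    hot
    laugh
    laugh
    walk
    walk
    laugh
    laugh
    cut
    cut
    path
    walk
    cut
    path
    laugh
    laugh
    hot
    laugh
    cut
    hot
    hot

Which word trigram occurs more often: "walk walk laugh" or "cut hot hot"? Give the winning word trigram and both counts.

"walk walk laugh" (2 vs 1)

"walk walk laugh": 2 occurrences
"cut hot hot": 1 occurrence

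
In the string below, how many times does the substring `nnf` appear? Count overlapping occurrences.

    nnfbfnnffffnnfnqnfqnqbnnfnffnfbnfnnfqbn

Sliding a length-3 window over the 39 characters (37 positions):
  position 1–3: nnf
  position 6–8: nnf
  position 12–14: nnf
  position 23–25: nnf
  position 34–36: nnf

5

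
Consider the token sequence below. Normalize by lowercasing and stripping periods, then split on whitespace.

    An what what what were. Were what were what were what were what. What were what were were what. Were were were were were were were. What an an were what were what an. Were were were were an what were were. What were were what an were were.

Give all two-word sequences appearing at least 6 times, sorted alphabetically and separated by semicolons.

were were; were what; what were

Bigram counts meeting the condition (at least 6 times):
  were were: 14
  were what: 11
  what were: 10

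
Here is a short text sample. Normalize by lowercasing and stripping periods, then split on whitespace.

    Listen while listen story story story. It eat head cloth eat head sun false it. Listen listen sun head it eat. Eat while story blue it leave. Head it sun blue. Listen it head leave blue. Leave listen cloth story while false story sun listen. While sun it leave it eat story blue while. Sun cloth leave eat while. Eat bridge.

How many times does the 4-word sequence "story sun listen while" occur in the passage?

Scanning the 58 overlapping 4-gram windows for "story sun listen while":
  position 43–46: story sun listen while

1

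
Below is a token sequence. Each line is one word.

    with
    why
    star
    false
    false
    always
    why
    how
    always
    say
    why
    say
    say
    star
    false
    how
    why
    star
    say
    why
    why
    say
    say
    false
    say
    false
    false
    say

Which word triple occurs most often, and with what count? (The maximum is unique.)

"why say say", 2 times

Trigram frequencies (highest first):
  why say say: 2
  with why star: 1
  why star false: 1
  star false false: 1
  false false always: 1
  false always why: 1
  … (19 more, each ≤ 1)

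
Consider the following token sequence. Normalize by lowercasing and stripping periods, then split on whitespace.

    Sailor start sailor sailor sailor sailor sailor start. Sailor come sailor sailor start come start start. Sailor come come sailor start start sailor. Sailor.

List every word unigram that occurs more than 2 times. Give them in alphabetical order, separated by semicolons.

Unigram counts meeting the condition (more than 2 times):
  come: 4
  sailor: 13
  start: 7

come; sailor; start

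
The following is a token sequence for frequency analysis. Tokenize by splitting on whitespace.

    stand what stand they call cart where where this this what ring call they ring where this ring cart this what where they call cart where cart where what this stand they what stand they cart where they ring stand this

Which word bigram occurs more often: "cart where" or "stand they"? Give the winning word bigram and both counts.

"cart where": 4 occurrences
"stand they": 3 occurrences

"cart where" (4 vs 3)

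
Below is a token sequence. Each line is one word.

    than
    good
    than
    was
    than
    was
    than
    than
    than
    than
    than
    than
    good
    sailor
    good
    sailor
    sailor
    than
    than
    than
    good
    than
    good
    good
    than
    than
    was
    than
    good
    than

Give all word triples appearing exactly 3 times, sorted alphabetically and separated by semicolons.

Trigram counts meeting the condition (exactly 3 times):
  than good than: 3
  than was than: 3

than good than; than was than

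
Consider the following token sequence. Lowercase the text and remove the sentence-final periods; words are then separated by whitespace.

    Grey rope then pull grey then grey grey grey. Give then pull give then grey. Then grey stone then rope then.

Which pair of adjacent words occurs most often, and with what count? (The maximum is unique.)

"then grey", 3 times

Bigram frequencies (highest first):
  then grey: 3
  rope then: 2
  then pull: 2
  grey then: 2
  grey grey: 2
  give then: 2
  … (7 more, each ≤ 1)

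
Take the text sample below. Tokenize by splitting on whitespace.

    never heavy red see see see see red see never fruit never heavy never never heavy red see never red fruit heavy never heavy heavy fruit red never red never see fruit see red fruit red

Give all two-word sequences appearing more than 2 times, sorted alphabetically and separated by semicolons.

Bigram counts meeting the condition (more than 2 times):
  never heavy: 4
  red see: 3
  see see: 3

never heavy; red see; see see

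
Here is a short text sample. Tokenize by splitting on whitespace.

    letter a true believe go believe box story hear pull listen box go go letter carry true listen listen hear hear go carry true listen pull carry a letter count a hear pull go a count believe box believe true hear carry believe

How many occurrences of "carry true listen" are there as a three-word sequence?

Scanning the 41 overlapping trigram windows for "carry true listen":
  position 16–18: carry true listen
  position 23–25: carry true listen

2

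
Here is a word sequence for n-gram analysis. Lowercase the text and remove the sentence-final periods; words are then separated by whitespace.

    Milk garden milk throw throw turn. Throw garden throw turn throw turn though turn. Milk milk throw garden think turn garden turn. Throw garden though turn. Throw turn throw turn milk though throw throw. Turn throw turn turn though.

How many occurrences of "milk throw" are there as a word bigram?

2

Scanning the 38 overlapping bigram windows for "milk throw":
  position 3–4: milk throw
  position 16–17: milk throw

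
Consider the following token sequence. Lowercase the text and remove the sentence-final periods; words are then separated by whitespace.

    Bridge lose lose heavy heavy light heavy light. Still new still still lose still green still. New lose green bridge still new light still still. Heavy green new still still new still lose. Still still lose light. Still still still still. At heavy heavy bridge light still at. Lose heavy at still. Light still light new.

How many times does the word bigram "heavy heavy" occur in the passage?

Scanning the 55 overlapping bigram windows for "heavy heavy":
  position 4–5: heavy heavy
  position 43–44: heavy heavy

2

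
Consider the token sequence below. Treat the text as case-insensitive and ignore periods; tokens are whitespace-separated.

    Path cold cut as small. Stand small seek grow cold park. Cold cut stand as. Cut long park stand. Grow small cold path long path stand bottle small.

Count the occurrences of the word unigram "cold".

4

Scanning the 28 tokens for "cold":
  position 2: cold
  position 10: cold
  position 12: cold
  position 22: cold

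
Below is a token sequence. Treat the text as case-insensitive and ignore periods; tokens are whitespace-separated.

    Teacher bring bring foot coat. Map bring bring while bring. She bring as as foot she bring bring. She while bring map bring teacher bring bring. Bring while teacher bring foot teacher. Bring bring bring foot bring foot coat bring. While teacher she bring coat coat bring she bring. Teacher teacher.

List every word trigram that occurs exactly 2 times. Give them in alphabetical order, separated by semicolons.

bring bring bring; bring bring foot; bring bring while; bring foot coat; bring she bring; bring while teacher

Trigram counts meeting the condition (exactly 2 times):
  bring bring bring: 2
  bring bring foot: 2
  bring bring while: 2
  bring foot coat: 2
  bring she bring: 2
  bring while teacher: 2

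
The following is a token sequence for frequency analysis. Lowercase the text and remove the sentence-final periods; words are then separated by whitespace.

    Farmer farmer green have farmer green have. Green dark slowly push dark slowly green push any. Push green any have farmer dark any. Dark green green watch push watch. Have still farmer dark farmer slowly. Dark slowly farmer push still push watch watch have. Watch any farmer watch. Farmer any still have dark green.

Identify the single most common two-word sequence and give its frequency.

Bigram frequencies (highest first):
  dark slowly: 3
  farmer green: 2
  green have: 2
  have farmer: 2
  farmer dark: 2
  dark green: 2
  … (38 more, each ≤ 2)

"dark slowly", 3 times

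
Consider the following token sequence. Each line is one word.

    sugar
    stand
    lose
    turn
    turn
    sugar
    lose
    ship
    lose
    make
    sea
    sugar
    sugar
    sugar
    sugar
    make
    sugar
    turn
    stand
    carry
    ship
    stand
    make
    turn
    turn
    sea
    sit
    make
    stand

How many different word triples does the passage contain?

29 tokens → 27 trigram windows in total.
Repeated trigrams (each contributes count−1 duplicates):
  sugar sugar sugar: 2
1 duplicate windows → 27 − 1 = 26 distinct.

26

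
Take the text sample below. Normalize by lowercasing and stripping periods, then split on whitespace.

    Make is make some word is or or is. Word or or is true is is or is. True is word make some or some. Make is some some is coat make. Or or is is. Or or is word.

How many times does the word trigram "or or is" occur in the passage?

Scanning the 38 overlapping trigram windows for "or or is":
  position 7–9: or or is
  position 11–13: or or is
  position 33–35: or or is
  position 37–39: or or is

4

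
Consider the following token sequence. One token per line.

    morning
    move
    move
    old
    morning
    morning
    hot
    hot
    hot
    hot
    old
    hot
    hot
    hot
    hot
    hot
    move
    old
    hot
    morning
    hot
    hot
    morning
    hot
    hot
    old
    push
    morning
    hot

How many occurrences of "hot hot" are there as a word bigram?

9

Scanning the 28 overlapping bigram windows for "hot hot":
  position 7–8: hot hot
  position 8–9: hot hot
  position 9–10: hot hot
  position 12–13: hot hot
  position 13–14: hot hot
  position 14–15: hot hot
  position 15–16: hot hot
  position 21–22: hot hot
  position 24–25: hot hot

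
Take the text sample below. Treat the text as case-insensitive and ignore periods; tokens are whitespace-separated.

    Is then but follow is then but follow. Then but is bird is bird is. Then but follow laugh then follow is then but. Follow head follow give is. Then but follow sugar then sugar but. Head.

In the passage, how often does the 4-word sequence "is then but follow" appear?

Scanning the 34 overlapping 4-gram windows for "is then but follow":
  position 1–4: is then but follow
  position 5–8: is then but follow
  position 15–18: is then but follow
  position 22–25: is then but follow
  position 29–32: is then but follow

5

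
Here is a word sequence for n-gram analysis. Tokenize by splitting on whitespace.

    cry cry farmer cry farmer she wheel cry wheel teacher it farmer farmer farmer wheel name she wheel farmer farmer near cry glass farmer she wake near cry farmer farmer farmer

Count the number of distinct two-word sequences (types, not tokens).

31 tokens → 30 bigram windows in total.
Repeated bigrams (each contributes count−1 duplicates):
  farmer farmer: 5
  cry farmer: 3
  farmer she: 2
  near cry: 2
  she wheel: 2
9 duplicate windows → 30 − 9 = 21 distinct.

21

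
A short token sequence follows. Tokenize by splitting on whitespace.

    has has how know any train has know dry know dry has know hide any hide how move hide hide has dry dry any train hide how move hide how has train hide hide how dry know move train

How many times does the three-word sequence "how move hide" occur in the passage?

Scanning the 37 overlapping trigram windows for "how move hide":
  position 17–19: how move hide
  position 27–29: how move hide

2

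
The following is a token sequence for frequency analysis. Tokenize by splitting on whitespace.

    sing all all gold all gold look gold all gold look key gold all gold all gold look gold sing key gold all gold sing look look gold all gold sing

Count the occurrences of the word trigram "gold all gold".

Scanning the 29 overlapping trigram windows for "gold all gold":
  position 4–6: gold all gold
  position 8–10: gold all gold
  position 13–15: gold all gold
  position 15–17: gold all gold
  position 22–24: gold all gold
  position 28–30: gold all gold

6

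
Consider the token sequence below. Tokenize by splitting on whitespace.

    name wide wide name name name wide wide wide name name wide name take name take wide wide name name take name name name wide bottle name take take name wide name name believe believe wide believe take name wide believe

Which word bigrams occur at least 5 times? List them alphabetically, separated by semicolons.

name name; name wide; wide name

Bigram counts meeting the condition (at least 5 times):
  name name: 7
  name wide: 6
  wide name: 5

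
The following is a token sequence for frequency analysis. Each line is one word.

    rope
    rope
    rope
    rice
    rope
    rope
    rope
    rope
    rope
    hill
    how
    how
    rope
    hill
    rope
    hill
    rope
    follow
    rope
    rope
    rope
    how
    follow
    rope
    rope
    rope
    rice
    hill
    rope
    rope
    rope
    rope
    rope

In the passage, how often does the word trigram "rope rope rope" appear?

9

Scanning the 31 overlapping trigram windows for "rope rope rope":
  position 1–3: rope rope rope
  position 5–7: rope rope rope
  position 6–8: rope rope rope
  position 7–9: rope rope rope
  position 19–21: rope rope rope
  position 24–26: rope rope rope
  position 29–31: rope rope rope
  position 30–32: rope rope rope
  position 31–33: rope rope rope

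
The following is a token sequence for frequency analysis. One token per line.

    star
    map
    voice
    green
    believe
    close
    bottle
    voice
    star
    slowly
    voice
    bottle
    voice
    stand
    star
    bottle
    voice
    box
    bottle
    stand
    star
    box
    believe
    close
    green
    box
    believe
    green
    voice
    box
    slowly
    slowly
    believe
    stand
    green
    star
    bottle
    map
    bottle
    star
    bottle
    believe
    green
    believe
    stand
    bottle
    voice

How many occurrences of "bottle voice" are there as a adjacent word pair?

Scanning the 46 overlapping bigram windows for "bottle voice":
  position 7–8: bottle voice
  position 12–13: bottle voice
  position 16–17: bottle voice
  position 46–47: bottle voice

4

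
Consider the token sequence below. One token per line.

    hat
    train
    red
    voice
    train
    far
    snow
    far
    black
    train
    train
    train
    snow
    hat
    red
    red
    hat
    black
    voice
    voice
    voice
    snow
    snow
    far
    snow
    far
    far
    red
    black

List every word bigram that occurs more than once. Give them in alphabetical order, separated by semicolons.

far snow; snow far; train train; voice voice

Bigram counts meeting the condition (more than once):
  far snow: 2
  snow far: 3
  train train: 2
  voice voice: 2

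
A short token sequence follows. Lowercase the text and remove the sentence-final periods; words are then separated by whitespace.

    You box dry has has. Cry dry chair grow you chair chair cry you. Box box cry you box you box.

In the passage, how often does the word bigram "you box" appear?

4

Scanning the 20 overlapping bigram windows for "you box":
  position 1–2: you box
  position 14–15: you box
  position 18–19: you box
  position 20–21: you box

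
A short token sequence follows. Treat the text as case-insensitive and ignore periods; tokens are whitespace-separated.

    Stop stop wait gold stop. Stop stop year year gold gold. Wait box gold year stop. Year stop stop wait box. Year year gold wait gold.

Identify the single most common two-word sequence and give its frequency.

"stop stop", 4 times

Bigram frequencies (highest first):
  stop stop: 4
  stop wait: 2
  wait gold: 2
  stop year: 2
  year year: 2
  year gold: 2
  … (8 more, each ≤ 2)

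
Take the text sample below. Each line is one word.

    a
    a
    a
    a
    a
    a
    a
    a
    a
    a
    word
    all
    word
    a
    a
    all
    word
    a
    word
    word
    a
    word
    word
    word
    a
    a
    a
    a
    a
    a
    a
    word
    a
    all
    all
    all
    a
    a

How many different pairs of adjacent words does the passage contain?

38 tokens → 37 bigram windows in total.
Repeated bigrams (each contributes count−1 duplicates):
  a a: 17
  word a: 5
  a word: 4
  word word: 3
  a all: 2
  all all: 2
  all word: 2
28 duplicate windows → 37 − 28 = 9 distinct.

9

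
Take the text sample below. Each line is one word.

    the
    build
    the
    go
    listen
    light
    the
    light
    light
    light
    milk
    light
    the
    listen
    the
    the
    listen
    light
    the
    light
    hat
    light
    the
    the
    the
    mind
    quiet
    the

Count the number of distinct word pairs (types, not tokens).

18

28 tokens → 27 bigram windows in total.
Repeated bigrams (each contributes count−1 duplicates):
  light the: 4
  the the: 3
  light light: 2
  listen light: 2
  the light: 2
  the listen: 2
9 duplicate windows → 27 − 9 = 18 distinct.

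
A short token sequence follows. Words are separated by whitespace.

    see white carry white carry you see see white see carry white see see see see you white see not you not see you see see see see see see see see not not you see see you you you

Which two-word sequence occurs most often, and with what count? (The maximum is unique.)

Bigram frequencies (highest first):
  see see: 12
  you see: 3
  white see: 3
  see you: 3
  see white: 2
  white carry: 2
  … (10 more, each ≤ 2)

"see see", 12 times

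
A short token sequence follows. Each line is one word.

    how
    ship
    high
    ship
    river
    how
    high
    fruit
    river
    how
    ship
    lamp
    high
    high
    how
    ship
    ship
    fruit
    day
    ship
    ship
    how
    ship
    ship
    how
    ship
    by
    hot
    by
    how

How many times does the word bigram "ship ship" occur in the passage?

3

Scanning the 29 overlapping bigram windows for "ship ship":
  position 16–17: ship ship
  position 20–21: ship ship
  position 23–24: ship ship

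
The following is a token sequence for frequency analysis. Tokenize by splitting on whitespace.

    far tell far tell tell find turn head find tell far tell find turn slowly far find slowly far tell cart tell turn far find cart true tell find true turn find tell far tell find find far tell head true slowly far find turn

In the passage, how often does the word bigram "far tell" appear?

6

Scanning the 44 overlapping bigram windows for "far tell":
  position 1–2: far tell
  position 3–4: far tell
  position 11–12: far tell
  position 19–20: far tell
  position 34–35: far tell
  position 38–39: far tell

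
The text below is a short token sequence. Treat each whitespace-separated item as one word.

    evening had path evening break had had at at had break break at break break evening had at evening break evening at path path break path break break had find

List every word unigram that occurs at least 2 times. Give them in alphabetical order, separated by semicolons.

at; break; evening; had; path

Unigram counts meeting the condition (at least 2 times):
  at: 5
  break: 9
  evening: 5
  had: 6
  path: 4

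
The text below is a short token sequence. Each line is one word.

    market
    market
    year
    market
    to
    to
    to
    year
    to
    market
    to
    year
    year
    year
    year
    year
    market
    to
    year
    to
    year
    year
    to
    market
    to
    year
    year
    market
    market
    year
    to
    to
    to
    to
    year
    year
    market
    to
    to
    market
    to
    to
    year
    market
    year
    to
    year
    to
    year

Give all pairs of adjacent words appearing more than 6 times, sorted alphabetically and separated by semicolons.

to to; to year; year year

Bigram counts meeting the condition (more than 6 times):
  to to: 7
  to year: 9
  year year: 7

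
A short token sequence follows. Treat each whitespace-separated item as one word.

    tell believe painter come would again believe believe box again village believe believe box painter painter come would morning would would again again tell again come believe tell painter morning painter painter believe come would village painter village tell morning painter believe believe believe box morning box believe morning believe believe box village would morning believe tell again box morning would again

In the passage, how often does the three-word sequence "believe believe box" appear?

Scanning the 60 overlapping trigram windows for "believe believe box":
  position 7–9: believe believe box
  position 12–14: believe believe box
  position 43–45: believe believe box
  position 50–52: believe believe box

4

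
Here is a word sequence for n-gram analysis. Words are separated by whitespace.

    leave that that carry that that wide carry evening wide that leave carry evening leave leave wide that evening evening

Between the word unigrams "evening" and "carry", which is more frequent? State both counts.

"evening" (4 vs 3)

"evening": 4 occurrences
"carry": 3 occurrences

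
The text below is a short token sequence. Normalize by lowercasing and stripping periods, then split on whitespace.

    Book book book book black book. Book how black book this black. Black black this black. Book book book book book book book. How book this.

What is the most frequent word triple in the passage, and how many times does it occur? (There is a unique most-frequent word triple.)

Trigram frequencies (highest first):
  book book book: 7
  black book book: 2
  book book how: 2
  book book black: 1
  book black book: 1
  book how black: 1
  … (10 more, each ≤ 1)

"book book book", 7 times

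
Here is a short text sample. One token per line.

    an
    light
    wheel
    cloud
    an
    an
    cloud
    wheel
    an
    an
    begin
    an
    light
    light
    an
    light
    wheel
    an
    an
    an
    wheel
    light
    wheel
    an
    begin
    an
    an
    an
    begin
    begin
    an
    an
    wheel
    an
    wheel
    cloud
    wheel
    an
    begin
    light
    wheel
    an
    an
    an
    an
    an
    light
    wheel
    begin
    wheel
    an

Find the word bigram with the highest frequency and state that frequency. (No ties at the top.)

"an an", 11 times

Bigram frequencies (highest first):
  an an: 11
  wheel an: 7
  light wheel: 5
  an light: 4
  an begin: 4
  begin an: 3
  … (12 more, each ≤ 3)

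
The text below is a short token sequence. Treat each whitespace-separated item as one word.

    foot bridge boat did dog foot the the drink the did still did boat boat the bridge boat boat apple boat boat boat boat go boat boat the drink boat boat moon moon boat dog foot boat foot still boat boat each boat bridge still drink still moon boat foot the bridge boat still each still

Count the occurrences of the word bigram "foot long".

0

Scanning the 55 overlapping bigram windows for "foot long":
  (none found)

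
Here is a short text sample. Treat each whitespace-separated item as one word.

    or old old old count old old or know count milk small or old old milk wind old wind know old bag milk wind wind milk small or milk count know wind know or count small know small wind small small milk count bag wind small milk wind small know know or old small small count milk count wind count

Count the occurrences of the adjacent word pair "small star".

0

Scanning the 59 overlapping bigram windows for "small star":
  (none found)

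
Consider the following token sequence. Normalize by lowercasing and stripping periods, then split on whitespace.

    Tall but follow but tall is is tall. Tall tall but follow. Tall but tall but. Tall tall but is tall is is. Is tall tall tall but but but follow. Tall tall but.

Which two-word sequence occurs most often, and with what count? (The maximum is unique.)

Bigram frequencies (highest first):
  tall but: 7
  tall tall: 6
  but follow: 3
  but tall: 3
  is is: 3
  is tall: 3
  … (5 more, each ≤ 2)

"tall but", 7 times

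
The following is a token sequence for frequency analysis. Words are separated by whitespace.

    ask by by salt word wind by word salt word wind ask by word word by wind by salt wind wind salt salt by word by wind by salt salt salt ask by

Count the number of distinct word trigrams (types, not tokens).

33 tokens → 31 trigram windows in total.
Repeated trigrams (each contributes count−1 duplicates):
  by wind by: 2
  salt word wind: 2
  wind by salt: 2
  word by wind: 2
4 duplicate windows → 31 − 4 = 27 distinct.

27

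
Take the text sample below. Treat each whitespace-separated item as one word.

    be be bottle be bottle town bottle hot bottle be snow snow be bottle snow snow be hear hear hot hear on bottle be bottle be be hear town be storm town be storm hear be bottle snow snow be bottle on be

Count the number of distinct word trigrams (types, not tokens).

33

43 tokens → 41 trigram windows in total.
Repeated trigrams (each contributes count−1 duplicates):
  snow snow be: 3
  be bottle be: 2
  be bottle snow: 2
  bottle be bottle: 2
  bottle snow snow: 2
  snow be bottle: 2
  town be storm: 2
8 duplicate windows → 41 − 8 = 33 distinct.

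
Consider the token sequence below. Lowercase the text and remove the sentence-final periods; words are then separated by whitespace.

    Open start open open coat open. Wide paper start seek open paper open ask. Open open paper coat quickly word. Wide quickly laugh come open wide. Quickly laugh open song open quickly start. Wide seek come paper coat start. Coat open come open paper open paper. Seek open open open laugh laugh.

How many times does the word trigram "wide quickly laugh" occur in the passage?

2

Scanning the 50 overlapping trigram windows for "wide quickly laugh":
  position 21–23: wide quickly laugh
  position 26–28: wide quickly laugh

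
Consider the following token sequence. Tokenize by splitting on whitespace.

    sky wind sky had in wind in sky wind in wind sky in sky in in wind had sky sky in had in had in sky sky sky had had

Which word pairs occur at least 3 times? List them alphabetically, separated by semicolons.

had in; in sky; in wind; sky in; sky sky

Bigram counts meeting the condition (at least 3 times):
  had in: 3
  in sky: 3
  in wind: 3
  sky in: 3
  sky sky: 3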